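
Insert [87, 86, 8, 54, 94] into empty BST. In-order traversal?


Insert 87: root
Insert 86: L from 87
Insert 8: L from 87 -> L from 86
Insert 54: L from 87 -> L from 86 -> R from 8
Insert 94: R from 87

In-order: [8, 54, 86, 87, 94]


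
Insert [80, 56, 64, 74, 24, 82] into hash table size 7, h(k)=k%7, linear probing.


Insert 80: h=3 -> slot 3
Insert 56: h=0 -> slot 0
Insert 64: h=1 -> slot 1
Insert 74: h=4 -> slot 4
Insert 24: h=3, 2 probes -> slot 5
Insert 82: h=5, 1 probes -> slot 6

Table: [56, 64, None, 80, 74, 24, 82]


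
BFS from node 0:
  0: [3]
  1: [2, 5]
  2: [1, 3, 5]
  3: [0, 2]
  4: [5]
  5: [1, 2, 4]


Visit 0, enqueue [3]
Visit 3, enqueue [2]
Visit 2, enqueue [1, 5]
Visit 1, enqueue []
Visit 5, enqueue [4]
Visit 4, enqueue []

BFS order: [0, 3, 2, 1, 5, 4]


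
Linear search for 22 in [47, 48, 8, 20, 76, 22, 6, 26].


i=0: 47!=22
i=1: 48!=22
i=2: 8!=22
i=3: 20!=22
i=4: 76!=22
i=5: 22==22 found!

Found at 5, 6 comps


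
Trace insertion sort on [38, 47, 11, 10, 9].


Initial: [38, 47, 11, 10, 9]
Insert 47: [38, 47, 11, 10, 9]
Insert 11: [11, 38, 47, 10, 9]
Insert 10: [10, 11, 38, 47, 9]
Insert 9: [9, 10, 11, 38, 47]

Sorted: [9, 10, 11, 38, 47]


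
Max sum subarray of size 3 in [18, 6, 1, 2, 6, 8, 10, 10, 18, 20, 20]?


[0:3]: 25
[1:4]: 9
[2:5]: 9
[3:6]: 16
[4:7]: 24
[5:8]: 28
[6:9]: 38
[7:10]: 48
[8:11]: 58

Max: 58 at [8:11]


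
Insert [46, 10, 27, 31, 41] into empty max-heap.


Insert 46: [46]
Insert 10: [46, 10]
Insert 27: [46, 10, 27]
Insert 31: [46, 31, 27, 10]
Insert 41: [46, 41, 27, 10, 31]

Final heap: [46, 41, 27, 10, 31]


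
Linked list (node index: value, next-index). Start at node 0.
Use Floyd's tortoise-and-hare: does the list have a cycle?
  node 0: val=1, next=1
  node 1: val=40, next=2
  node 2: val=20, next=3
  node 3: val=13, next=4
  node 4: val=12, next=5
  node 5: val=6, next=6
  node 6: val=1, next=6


Floyd's tortoise (slow, +1) and hare (fast, +2):
  init: slow=0, fast=0
  step 1: slow=1, fast=2
  step 2: slow=2, fast=4
  step 3: slow=3, fast=6
  step 4: slow=4, fast=6
  step 5: slow=5, fast=6
  step 6: slow=6, fast=6
  slow == fast at node 6: cycle detected

Cycle: yes


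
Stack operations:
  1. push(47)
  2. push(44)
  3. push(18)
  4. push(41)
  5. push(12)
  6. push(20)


push(47) -> [47]
push(44) -> [47, 44]
push(18) -> [47, 44, 18]
push(41) -> [47, 44, 18, 41]
push(12) -> [47, 44, 18, 41, 12]
push(20) -> [47, 44, 18, 41, 12, 20]

Final stack: [47, 44, 18, 41, 12, 20]


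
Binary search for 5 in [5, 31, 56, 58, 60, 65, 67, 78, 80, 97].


Step 1: lo=0, hi=9, mid=4, val=60
Step 2: lo=0, hi=3, mid=1, val=31
Step 3: lo=0, hi=0, mid=0, val=5

Found at index 0


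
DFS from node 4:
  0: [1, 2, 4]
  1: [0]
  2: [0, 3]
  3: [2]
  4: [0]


Visit 4, push [0]
Visit 0, push [2, 1]
Visit 1, push []
Visit 2, push [3]
Visit 3, push []

DFS order: [4, 0, 1, 2, 3]


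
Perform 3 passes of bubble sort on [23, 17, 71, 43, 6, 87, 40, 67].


Initial: [23, 17, 71, 43, 6, 87, 40, 67]
Pass 1: [17, 23, 43, 6, 71, 40, 67, 87] (5 swaps)
Pass 2: [17, 23, 6, 43, 40, 67, 71, 87] (3 swaps)
Pass 3: [17, 6, 23, 40, 43, 67, 71, 87] (2 swaps)

After 3 passes: [17, 6, 23, 40, 43, 67, 71, 87]


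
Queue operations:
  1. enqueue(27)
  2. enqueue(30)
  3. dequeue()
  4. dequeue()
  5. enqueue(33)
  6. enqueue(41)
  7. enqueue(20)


enqueue(27) -> [27]
enqueue(30) -> [27, 30]
dequeue()->27, [30]
dequeue()->30, []
enqueue(33) -> [33]
enqueue(41) -> [33, 41]
enqueue(20) -> [33, 41, 20]

Final queue: [33, 41, 20]


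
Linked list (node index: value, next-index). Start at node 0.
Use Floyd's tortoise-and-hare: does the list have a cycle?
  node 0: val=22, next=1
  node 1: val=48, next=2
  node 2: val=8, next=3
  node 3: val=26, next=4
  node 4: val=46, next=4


Floyd's tortoise (slow, +1) and hare (fast, +2):
  init: slow=0, fast=0
  step 1: slow=1, fast=2
  step 2: slow=2, fast=4
  step 3: slow=3, fast=4
  step 4: slow=4, fast=4
  slow == fast at node 4: cycle detected

Cycle: yes


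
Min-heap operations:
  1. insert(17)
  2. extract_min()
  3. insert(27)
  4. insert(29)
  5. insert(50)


insert(17) -> [17]
extract_min()->17, []
insert(27) -> [27]
insert(29) -> [27, 29]
insert(50) -> [27, 29, 50]

Final heap: [27, 29, 50]


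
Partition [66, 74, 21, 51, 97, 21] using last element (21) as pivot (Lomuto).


Pivot: 21
  21 <= 21: swap -> [21, 74, 66, 51, 97, 21]
Place pivot at 1: [21, 21, 66, 51, 97, 74]

Partitioned: [21, 21, 66, 51, 97, 74]


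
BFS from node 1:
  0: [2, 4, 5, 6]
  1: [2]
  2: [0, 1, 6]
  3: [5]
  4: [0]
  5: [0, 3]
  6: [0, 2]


Visit 1, enqueue [2]
Visit 2, enqueue [0, 6]
Visit 0, enqueue [4, 5]
Visit 6, enqueue []
Visit 4, enqueue []
Visit 5, enqueue [3]
Visit 3, enqueue []

BFS order: [1, 2, 0, 6, 4, 5, 3]


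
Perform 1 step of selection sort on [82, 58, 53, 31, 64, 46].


Initial: [82, 58, 53, 31, 64, 46]
Step 1: min=31 at 3
  Swap: [31, 58, 53, 82, 64, 46]

After 1 step: [31, 58, 53, 82, 64, 46]


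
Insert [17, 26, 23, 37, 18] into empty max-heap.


Insert 17: [17]
Insert 26: [26, 17]
Insert 23: [26, 17, 23]
Insert 37: [37, 26, 23, 17]
Insert 18: [37, 26, 23, 17, 18]

Final heap: [37, 26, 23, 17, 18]


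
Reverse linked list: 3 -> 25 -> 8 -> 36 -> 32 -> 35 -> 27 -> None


Step 1: curr=3, set curr.next=prev(None) | reversed so far: 3
Step 2: curr=25, set curr.next=prev(3) | reversed so far: 25 -> 3
Step 3: curr=8, set curr.next=prev(25) | reversed so far: 8 -> 25 -> 3
Step 4: curr=36, set curr.next=prev(8) | reversed so far: 36 -> 8 -> 25 -> 3
Step 5: curr=32, set curr.next=prev(36) | reversed so far: 32 -> 36 -> 8 -> 25 -> 3
Step 6: curr=35, set curr.next=prev(32) | reversed so far: 35 -> 32 -> 36 -> 8 -> 25 -> 3
Step 7: curr=27, set curr.next=prev(35) | reversed so far: 27 -> 35 -> 32 -> 36 -> 8 -> 25 -> 3

27 -> 35 -> 32 -> 36 -> 8 -> 25 -> 3 -> None


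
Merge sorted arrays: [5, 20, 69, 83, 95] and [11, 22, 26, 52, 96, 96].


Take 5 from A
Take 11 from B
Take 20 from A
Take 22 from B
Take 26 from B
Take 52 from B
Take 69 from A
Take 83 from A
Take 95 from A

Merged: [5, 11, 20, 22, 26, 52, 69, 83, 95, 96, 96]


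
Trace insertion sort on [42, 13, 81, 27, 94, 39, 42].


Initial: [42, 13, 81, 27, 94, 39, 42]
Insert 13: [13, 42, 81, 27, 94, 39, 42]
Insert 81: [13, 42, 81, 27, 94, 39, 42]
Insert 27: [13, 27, 42, 81, 94, 39, 42]
Insert 94: [13, 27, 42, 81, 94, 39, 42]
Insert 39: [13, 27, 39, 42, 81, 94, 42]
Insert 42: [13, 27, 39, 42, 42, 81, 94]

Sorted: [13, 27, 39, 42, 42, 81, 94]


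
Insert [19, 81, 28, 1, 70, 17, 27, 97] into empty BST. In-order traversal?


Insert 19: root
Insert 81: R from 19
Insert 28: R from 19 -> L from 81
Insert 1: L from 19
Insert 70: R from 19 -> L from 81 -> R from 28
Insert 17: L from 19 -> R from 1
Insert 27: R from 19 -> L from 81 -> L from 28
Insert 97: R from 19 -> R from 81

In-order: [1, 17, 19, 27, 28, 70, 81, 97]


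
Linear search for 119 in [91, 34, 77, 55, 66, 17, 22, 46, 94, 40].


i=0: 91!=119
i=1: 34!=119
i=2: 77!=119
i=3: 55!=119
i=4: 66!=119
i=5: 17!=119
i=6: 22!=119
i=7: 46!=119
i=8: 94!=119
i=9: 40!=119

Not found, 10 comps


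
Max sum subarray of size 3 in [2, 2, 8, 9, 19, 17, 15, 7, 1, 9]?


[0:3]: 12
[1:4]: 19
[2:5]: 36
[3:6]: 45
[4:7]: 51
[5:8]: 39
[6:9]: 23
[7:10]: 17

Max: 51 at [4:7]


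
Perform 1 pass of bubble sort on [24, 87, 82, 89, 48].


Initial: [24, 87, 82, 89, 48]
Pass 1: [24, 82, 87, 48, 89] (2 swaps)

After 1 pass: [24, 82, 87, 48, 89]


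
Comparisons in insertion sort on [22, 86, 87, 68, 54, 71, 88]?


Algorithm: insertion sort
Input: [22, 86, 87, 68, 54, 71, 88]
Sorted: [22, 54, 68, 71, 86, 87, 88]

13


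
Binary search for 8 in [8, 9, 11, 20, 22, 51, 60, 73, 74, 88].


Step 1: lo=0, hi=9, mid=4, val=22
Step 2: lo=0, hi=3, mid=1, val=9
Step 3: lo=0, hi=0, mid=0, val=8

Found at index 0


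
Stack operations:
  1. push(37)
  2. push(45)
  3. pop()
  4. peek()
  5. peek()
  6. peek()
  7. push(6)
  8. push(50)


push(37) -> [37]
push(45) -> [37, 45]
pop()->45, [37]
peek()->37
peek()->37
peek()->37
push(6) -> [37, 6]
push(50) -> [37, 6, 50]

Final stack: [37, 6, 50]


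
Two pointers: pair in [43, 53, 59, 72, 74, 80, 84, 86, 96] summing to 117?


lo=0(43)+hi=8(96)=139
lo=0(43)+hi=7(86)=129
lo=0(43)+hi=6(84)=127
lo=0(43)+hi=5(80)=123
lo=0(43)+hi=4(74)=117

Yes: 43+74=117


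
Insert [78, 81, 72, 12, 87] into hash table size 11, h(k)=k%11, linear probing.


Insert 78: h=1 -> slot 1
Insert 81: h=4 -> slot 4
Insert 72: h=6 -> slot 6
Insert 12: h=1, 1 probes -> slot 2
Insert 87: h=10 -> slot 10

Table: [None, 78, 12, None, 81, None, 72, None, None, None, 87]


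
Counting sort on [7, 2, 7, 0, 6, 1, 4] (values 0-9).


Input: [7, 2, 7, 0, 6, 1, 4]
Counts: [1, 1, 1, 0, 1, 0, 1, 2, 0, 0]

Sorted: [0, 1, 2, 4, 6, 7, 7]


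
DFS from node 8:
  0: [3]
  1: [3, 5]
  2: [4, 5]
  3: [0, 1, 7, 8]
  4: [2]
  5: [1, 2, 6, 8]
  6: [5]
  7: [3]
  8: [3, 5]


Visit 8, push [5, 3]
Visit 3, push [7, 1, 0]
Visit 0, push []
Visit 1, push [5]
Visit 5, push [6, 2]
Visit 2, push [4]
Visit 4, push []
Visit 6, push []
Visit 7, push []

DFS order: [8, 3, 0, 1, 5, 2, 4, 6, 7]


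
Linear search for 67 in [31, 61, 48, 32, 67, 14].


i=0: 31!=67
i=1: 61!=67
i=2: 48!=67
i=3: 32!=67
i=4: 67==67 found!

Found at 4, 5 comps


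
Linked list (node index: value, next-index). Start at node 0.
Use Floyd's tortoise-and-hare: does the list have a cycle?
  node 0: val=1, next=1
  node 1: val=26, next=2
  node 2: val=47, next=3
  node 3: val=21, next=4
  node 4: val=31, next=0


Floyd's tortoise (slow, +1) and hare (fast, +2):
  init: slow=0, fast=0
  step 1: slow=1, fast=2
  step 2: slow=2, fast=4
  step 3: slow=3, fast=1
  step 4: slow=4, fast=3
  step 5: slow=0, fast=0
  slow == fast at node 0: cycle detected

Cycle: yes


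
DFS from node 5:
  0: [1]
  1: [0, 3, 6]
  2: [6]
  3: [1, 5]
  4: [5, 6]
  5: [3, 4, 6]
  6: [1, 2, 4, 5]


Visit 5, push [6, 4, 3]
Visit 3, push [1]
Visit 1, push [6, 0]
Visit 0, push []
Visit 6, push [4, 2]
Visit 2, push []
Visit 4, push []

DFS order: [5, 3, 1, 0, 6, 2, 4]


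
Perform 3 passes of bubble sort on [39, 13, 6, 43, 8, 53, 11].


Initial: [39, 13, 6, 43, 8, 53, 11]
Pass 1: [13, 6, 39, 8, 43, 11, 53] (4 swaps)
Pass 2: [6, 13, 8, 39, 11, 43, 53] (3 swaps)
Pass 3: [6, 8, 13, 11, 39, 43, 53] (2 swaps)

After 3 passes: [6, 8, 13, 11, 39, 43, 53]


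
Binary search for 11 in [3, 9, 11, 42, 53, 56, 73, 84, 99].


Step 1: lo=0, hi=8, mid=4, val=53
Step 2: lo=0, hi=3, mid=1, val=9
Step 3: lo=2, hi=3, mid=2, val=11

Found at index 2


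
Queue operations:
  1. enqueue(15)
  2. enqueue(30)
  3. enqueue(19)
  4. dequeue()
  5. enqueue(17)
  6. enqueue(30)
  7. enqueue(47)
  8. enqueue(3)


enqueue(15) -> [15]
enqueue(30) -> [15, 30]
enqueue(19) -> [15, 30, 19]
dequeue()->15, [30, 19]
enqueue(17) -> [30, 19, 17]
enqueue(30) -> [30, 19, 17, 30]
enqueue(47) -> [30, 19, 17, 30, 47]
enqueue(3) -> [30, 19, 17, 30, 47, 3]

Final queue: [30, 19, 17, 30, 47, 3]


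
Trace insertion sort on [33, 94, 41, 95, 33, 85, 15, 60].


Initial: [33, 94, 41, 95, 33, 85, 15, 60]
Insert 94: [33, 94, 41, 95, 33, 85, 15, 60]
Insert 41: [33, 41, 94, 95, 33, 85, 15, 60]
Insert 95: [33, 41, 94, 95, 33, 85, 15, 60]
Insert 33: [33, 33, 41, 94, 95, 85, 15, 60]
Insert 85: [33, 33, 41, 85, 94, 95, 15, 60]
Insert 15: [15, 33, 33, 41, 85, 94, 95, 60]
Insert 60: [15, 33, 33, 41, 60, 85, 94, 95]

Sorted: [15, 33, 33, 41, 60, 85, 94, 95]


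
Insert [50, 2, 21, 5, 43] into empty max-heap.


Insert 50: [50]
Insert 2: [50, 2]
Insert 21: [50, 2, 21]
Insert 5: [50, 5, 21, 2]
Insert 43: [50, 43, 21, 2, 5]

Final heap: [50, 43, 21, 2, 5]


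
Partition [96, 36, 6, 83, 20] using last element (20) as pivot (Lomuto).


Pivot: 20
  6 <= 20: swap -> [6, 36, 96, 83, 20]
Place pivot at 1: [6, 20, 96, 83, 36]

Partitioned: [6, 20, 96, 83, 36]


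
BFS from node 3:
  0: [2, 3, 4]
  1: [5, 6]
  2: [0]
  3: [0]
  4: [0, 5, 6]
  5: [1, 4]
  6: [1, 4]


Visit 3, enqueue [0]
Visit 0, enqueue [2, 4]
Visit 2, enqueue []
Visit 4, enqueue [5, 6]
Visit 5, enqueue [1]
Visit 6, enqueue []
Visit 1, enqueue []

BFS order: [3, 0, 2, 4, 5, 6, 1]


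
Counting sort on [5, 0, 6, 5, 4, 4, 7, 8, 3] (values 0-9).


Input: [5, 0, 6, 5, 4, 4, 7, 8, 3]
Counts: [1, 0, 0, 1, 2, 2, 1, 1, 1, 0]

Sorted: [0, 3, 4, 4, 5, 5, 6, 7, 8]


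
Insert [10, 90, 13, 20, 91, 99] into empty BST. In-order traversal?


Insert 10: root
Insert 90: R from 10
Insert 13: R from 10 -> L from 90
Insert 20: R from 10 -> L from 90 -> R from 13
Insert 91: R from 10 -> R from 90
Insert 99: R from 10 -> R from 90 -> R from 91

In-order: [10, 13, 20, 90, 91, 99]


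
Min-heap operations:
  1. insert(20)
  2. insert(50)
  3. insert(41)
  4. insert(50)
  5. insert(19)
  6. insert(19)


insert(20) -> [20]
insert(50) -> [20, 50]
insert(41) -> [20, 50, 41]
insert(50) -> [20, 50, 41, 50]
insert(19) -> [19, 20, 41, 50, 50]
insert(19) -> [19, 20, 19, 50, 50, 41]

Final heap: [19, 20, 19, 50, 50, 41]


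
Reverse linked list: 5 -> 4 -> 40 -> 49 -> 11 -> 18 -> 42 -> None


Step 1: curr=5, set curr.next=prev(None) | reversed so far: 5
Step 2: curr=4, set curr.next=prev(5) | reversed so far: 4 -> 5
Step 3: curr=40, set curr.next=prev(4) | reversed so far: 40 -> 4 -> 5
Step 4: curr=49, set curr.next=prev(40) | reversed so far: 49 -> 40 -> 4 -> 5
Step 5: curr=11, set curr.next=prev(49) | reversed so far: 11 -> 49 -> 40 -> 4 -> 5
Step 6: curr=18, set curr.next=prev(11) | reversed so far: 18 -> 11 -> 49 -> 40 -> 4 -> 5
Step 7: curr=42, set curr.next=prev(18) | reversed so far: 42 -> 18 -> 11 -> 49 -> 40 -> 4 -> 5

42 -> 18 -> 11 -> 49 -> 40 -> 4 -> 5 -> None


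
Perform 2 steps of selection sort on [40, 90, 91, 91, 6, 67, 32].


Initial: [40, 90, 91, 91, 6, 67, 32]
Step 1: min=6 at 4
  Swap: [6, 90, 91, 91, 40, 67, 32]
Step 2: min=32 at 6
  Swap: [6, 32, 91, 91, 40, 67, 90]

After 2 steps: [6, 32, 91, 91, 40, 67, 90]


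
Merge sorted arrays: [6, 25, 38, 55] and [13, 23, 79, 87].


Take 6 from A
Take 13 from B
Take 23 from B
Take 25 from A
Take 38 from A
Take 55 from A

Merged: [6, 13, 23, 25, 38, 55, 79, 87]


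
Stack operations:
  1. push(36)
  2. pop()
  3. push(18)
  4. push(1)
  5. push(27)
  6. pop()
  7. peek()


push(36) -> [36]
pop()->36, []
push(18) -> [18]
push(1) -> [18, 1]
push(27) -> [18, 1, 27]
pop()->27, [18, 1]
peek()->1

Final stack: [18, 1]


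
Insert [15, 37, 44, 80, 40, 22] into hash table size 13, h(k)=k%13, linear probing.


Insert 15: h=2 -> slot 2
Insert 37: h=11 -> slot 11
Insert 44: h=5 -> slot 5
Insert 80: h=2, 1 probes -> slot 3
Insert 40: h=1 -> slot 1
Insert 22: h=9 -> slot 9

Table: [None, 40, 15, 80, None, 44, None, None, None, 22, None, 37, None]


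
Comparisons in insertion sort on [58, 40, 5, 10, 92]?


Algorithm: insertion sort
Input: [58, 40, 5, 10, 92]
Sorted: [5, 10, 40, 58, 92]

7


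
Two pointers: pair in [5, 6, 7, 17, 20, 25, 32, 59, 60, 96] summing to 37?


lo=0(5)+hi=9(96)=101
lo=0(5)+hi=8(60)=65
lo=0(5)+hi=7(59)=64
lo=0(5)+hi=6(32)=37

Yes: 5+32=37


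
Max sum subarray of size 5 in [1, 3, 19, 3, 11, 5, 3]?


[0:5]: 37
[1:6]: 41
[2:7]: 41

Max: 41 at [1:6]


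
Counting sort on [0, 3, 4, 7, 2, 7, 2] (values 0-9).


Input: [0, 3, 4, 7, 2, 7, 2]
Counts: [1, 0, 2, 1, 1, 0, 0, 2, 0, 0]

Sorted: [0, 2, 2, 3, 4, 7, 7]


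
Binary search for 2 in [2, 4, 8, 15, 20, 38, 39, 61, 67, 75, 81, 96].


Step 1: lo=0, hi=11, mid=5, val=38
Step 2: lo=0, hi=4, mid=2, val=8
Step 3: lo=0, hi=1, mid=0, val=2

Found at index 0


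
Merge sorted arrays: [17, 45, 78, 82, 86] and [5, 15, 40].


Take 5 from B
Take 15 from B
Take 17 from A
Take 40 from B

Merged: [5, 15, 17, 40, 45, 78, 82, 86]


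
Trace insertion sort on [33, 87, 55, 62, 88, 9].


Initial: [33, 87, 55, 62, 88, 9]
Insert 87: [33, 87, 55, 62, 88, 9]
Insert 55: [33, 55, 87, 62, 88, 9]
Insert 62: [33, 55, 62, 87, 88, 9]
Insert 88: [33, 55, 62, 87, 88, 9]
Insert 9: [9, 33, 55, 62, 87, 88]

Sorted: [9, 33, 55, 62, 87, 88]


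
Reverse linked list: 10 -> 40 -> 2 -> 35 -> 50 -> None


Step 1: curr=10, set curr.next=prev(None) | reversed so far: 10
Step 2: curr=40, set curr.next=prev(10) | reversed so far: 40 -> 10
Step 3: curr=2, set curr.next=prev(40) | reversed so far: 2 -> 40 -> 10
Step 4: curr=35, set curr.next=prev(2) | reversed so far: 35 -> 2 -> 40 -> 10
Step 5: curr=50, set curr.next=prev(35) | reversed so far: 50 -> 35 -> 2 -> 40 -> 10

50 -> 35 -> 2 -> 40 -> 10 -> None


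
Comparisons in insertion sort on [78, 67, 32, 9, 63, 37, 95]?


Algorithm: insertion sort
Input: [78, 67, 32, 9, 63, 37, 95]
Sorted: [9, 32, 37, 63, 67, 78, 95]

14


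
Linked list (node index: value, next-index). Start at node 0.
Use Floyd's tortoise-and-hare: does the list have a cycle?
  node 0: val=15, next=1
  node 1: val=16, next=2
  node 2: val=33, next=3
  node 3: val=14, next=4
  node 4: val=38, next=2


Floyd's tortoise (slow, +1) and hare (fast, +2):
  init: slow=0, fast=0
  step 1: slow=1, fast=2
  step 2: slow=2, fast=4
  step 3: slow=3, fast=3
  slow == fast at node 3: cycle detected

Cycle: yes


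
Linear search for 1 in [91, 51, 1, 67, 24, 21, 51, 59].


i=0: 91!=1
i=1: 51!=1
i=2: 1==1 found!

Found at 2, 3 comps


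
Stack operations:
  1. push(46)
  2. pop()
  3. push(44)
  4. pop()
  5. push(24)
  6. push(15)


push(46) -> [46]
pop()->46, []
push(44) -> [44]
pop()->44, []
push(24) -> [24]
push(15) -> [24, 15]

Final stack: [24, 15]


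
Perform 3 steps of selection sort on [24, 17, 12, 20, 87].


Initial: [24, 17, 12, 20, 87]
Step 1: min=12 at 2
  Swap: [12, 17, 24, 20, 87]
Step 2: min=17 at 1
  Swap: [12, 17, 24, 20, 87]
Step 3: min=20 at 3
  Swap: [12, 17, 20, 24, 87]

After 3 steps: [12, 17, 20, 24, 87]


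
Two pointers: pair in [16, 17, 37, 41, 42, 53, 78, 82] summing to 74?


lo=0(16)+hi=7(82)=98
lo=0(16)+hi=6(78)=94
lo=0(16)+hi=5(53)=69
lo=1(17)+hi=5(53)=70
lo=2(37)+hi=5(53)=90
lo=2(37)+hi=4(42)=79
lo=2(37)+hi=3(41)=78

No pair found


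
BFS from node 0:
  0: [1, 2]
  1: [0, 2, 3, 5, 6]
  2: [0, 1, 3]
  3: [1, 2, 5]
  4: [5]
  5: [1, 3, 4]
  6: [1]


Visit 0, enqueue [1, 2]
Visit 1, enqueue [3, 5, 6]
Visit 2, enqueue []
Visit 3, enqueue []
Visit 5, enqueue [4]
Visit 6, enqueue []
Visit 4, enqueue []

BFS order: [0, 1, 2, 3, 5, 6, 4]


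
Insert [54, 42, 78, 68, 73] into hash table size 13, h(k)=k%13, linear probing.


Insert 54: h=2 -> slot 2
Insert 42: h=3 -> slot 3
Insert 78: h=0 -> slot 0
Insert 68: h=3, 1 probes -> slot 4
Insert 73: h=8 -> slot 8

Table: [78, None, 54, 42, 68, None, None, None, 73, None, None, None, None]


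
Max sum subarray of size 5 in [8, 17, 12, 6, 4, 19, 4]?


[0:5]: 47
[1:6]: 58
[2:7]: 45

Max: 58 at [1:6]


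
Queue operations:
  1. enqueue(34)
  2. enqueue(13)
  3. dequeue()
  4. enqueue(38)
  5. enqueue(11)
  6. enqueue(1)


enqueue(34) -> [34]
enqueue(13) -> [34, 13]
dequeue()->34, [13]
enqueue(38) -> [13, 38]
enqueue(11) -> [13, 38, 11]
enqueue(1) -> [13, 38, 11, 1]

Final queue: [13, 38, 11, 1]


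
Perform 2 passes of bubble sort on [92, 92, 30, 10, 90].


Initial: [92, 92, 30, 10, 90]
Pass 1: [92, 30, 10, 90, 92] (3 swaps)
Pass 2: [30, 10, 90, 92, 92] (3 swaps)

After 2 passes: [30, 10, 90, 92, 92]


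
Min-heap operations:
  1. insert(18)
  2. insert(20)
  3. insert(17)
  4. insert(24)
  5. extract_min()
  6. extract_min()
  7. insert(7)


insert(18) -> [18]
insert(20) -> [18, 20]
insert(17) -> [17, 20, 18]
insert(24) -> [17, 20, 18, 24]
extract_min()->17, [18, 20, 24]
extract_min()->18, [20, 24]
insert(7) -> [7, 24, 20]

Final heap: [7, 24, 20]


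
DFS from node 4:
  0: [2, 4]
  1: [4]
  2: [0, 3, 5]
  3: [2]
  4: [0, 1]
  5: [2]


Visit 4, push [1, 0]
Visit 0, push [2]
Visit 2, push [5, 3]
Visit 3, push []
Visit 5, push []
Visit 1, push []

DFS order: [4, 0, 2, 3, 5, 1]


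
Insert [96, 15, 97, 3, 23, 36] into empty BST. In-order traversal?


Insert 96: root
Insert 15: L from 96
Insert 97: R from 96
Insert 3: L from 96 -> L from 15
Insert 23: L from 96 -> R from 15
Insert 36: L from 96 -> R from 15 -> R from 23

In-order: [3, 15, 23, 36, 96, 97]


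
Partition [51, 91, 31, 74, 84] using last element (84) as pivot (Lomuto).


Pivot: 84
  51 <= 84: advance i (no swap)
  31 <= 84: swap -> [51, 31, 91, 74, 84]
  74 <= 84: swap -> [51, 31, 74, 91, 84]
Place pivot at 3: [51, 31, 74, 84, 91]

Partitioned: [51, 31, 74, 84, 91]


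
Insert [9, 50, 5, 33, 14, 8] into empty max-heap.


Insert 9: [9]
Insert 50: [50, 9]
Insert 5: [50, 9, 5]
Insert 33: [50, 33, 5, 9]
Insert 14: [50, 33, 5, 9, 14]
Insert 8: [50, 33, 8, 9, 14, 5]

Final heap: [50, 33, 8, 9, 14, 5]


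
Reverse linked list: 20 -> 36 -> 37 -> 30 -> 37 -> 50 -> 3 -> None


Step 1: curr=20, set curr.next=prev(None) | reversed so far: 20
Step 2: curr=36, set curr.next=prev(20) | reversed so far: 36 -> 20
Step 3: curr=37, set curr.next=prev(36) | reversed so far: 37 -> 36 -> 20
Step 4: curr=30, set curr.next=prev(37) | reversed so far: 30 -> 37 -> 36 -> 20
Step 5: curr=37, set curr.next=prev(30) | reversed so far: 37 -> 30 -> 37 -> 36 -> 20
Step 6: curr=50, set curr.next=prev(37) | reversed so far: 50 -> 37 -> 30 -> 37 -> 36 -> 20
Step 7: curr=3, set curr.next=prev(50) | reversed so far: 3 -> 50 -> 37 -> 30 -> 37 -> 36 -> 20

3 -> 50 -> 37 -> 30 -> 37 -> 36 -> 20 -> None


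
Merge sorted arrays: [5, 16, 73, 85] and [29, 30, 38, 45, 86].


Take 5 from A
Take 16 from A
Take 29 from B
Take 30 from B
Take 38 from B
Take 45 from B
Take 73 from A
Take 85 from A

Merged: [5, 16, 29, 30, 38, 45, 73, 85, 86]


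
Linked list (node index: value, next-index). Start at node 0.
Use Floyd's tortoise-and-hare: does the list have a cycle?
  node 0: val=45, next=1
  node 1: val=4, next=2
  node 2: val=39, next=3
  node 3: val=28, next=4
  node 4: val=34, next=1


Floyd's tortoise (slow, +1) and hare (fast, +2):
  init: slow=0, fast=0
  step 1: slow=1, fast=2
  step 2: slow=2, fast=4
  step 3: slow=3, fast=2
  step 4: slow=4, fast=4
  slow == fast at node 4: cycle detected

Cycle: yes


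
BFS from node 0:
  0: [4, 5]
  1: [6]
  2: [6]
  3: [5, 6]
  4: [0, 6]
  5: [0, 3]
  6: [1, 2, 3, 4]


Visit 0, enqueue [4, 5]
Visit 4, enqueue [6]
Visit 5, enqueue [3]
Visit 6, enqueue [1, 2]
Visit 3, enqueue []
Visit 1, enqueue []
Visit 2, enqueue []

BFS order: [0, 4, 5, 6, 3, 1, 2]


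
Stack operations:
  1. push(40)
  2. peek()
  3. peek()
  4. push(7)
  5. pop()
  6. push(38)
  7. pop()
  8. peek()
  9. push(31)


push(40) -> [40]
peek()->40
peek()->40
push(7) -> [40, 7]
pop()->7, [40]
push(38) -> [40, 38]
pop()->38, [40]
peek()->40
push(31) -> [40, 31]

Final stack: [40, 31]


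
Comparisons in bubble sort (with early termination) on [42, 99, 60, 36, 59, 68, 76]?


Algorithm: bubble sort (with early termination)
Input: [42, 99, 60, 36, 59, 68, 76]
Sorted: [36, 42, 59, 60, 68, 76, 99]

18


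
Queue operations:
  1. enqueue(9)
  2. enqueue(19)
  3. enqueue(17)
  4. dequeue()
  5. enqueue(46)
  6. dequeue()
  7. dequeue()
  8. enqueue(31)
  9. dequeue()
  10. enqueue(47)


enqueue(9) -> [9]
enqueue(19) -> [9, 19]
enqueue(17) -> [9, 19, 17]
dequeue()->9, [19, 17]
enqueue(46) -> [19, 17, 46]
dequeue()->19, [17, 46]
dequeue()->17, [46]
enqueue(31) -> [46, 31]
dequeue()->46, [31]
enqueue(47) -> [31, 47]

Final queue: [31, 47]


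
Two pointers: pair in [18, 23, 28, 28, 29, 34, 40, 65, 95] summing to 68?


lo=0(18)+hi=8(95)=113
lo=0(18)+hi=7(65)=83
lo=0(18)+hi=6(40)=58
lo=1(23)+hi=6(40)=63
lo=2(28)+hi=6(40)=68

Yes: 28+40=68


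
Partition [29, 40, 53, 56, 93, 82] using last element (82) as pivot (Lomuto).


Pivot: 82
  29 <= 82: advance i (no swap)
  40 <= 82: advance i (no swap)
  53 <= 82: advance i (no swap)
  56 <= 82: advance i (no swap)
Place pivot at 4: [29, 40, 53, 56, 82, 93]

Partitioned: [29, 40, 53, 56, 82, 93]


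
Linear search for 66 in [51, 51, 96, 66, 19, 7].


i=0: 51!=66
i=1: 51!=66
i=2: 96!=66
i=3: 66==66 found!

Found at 3, 4 comps


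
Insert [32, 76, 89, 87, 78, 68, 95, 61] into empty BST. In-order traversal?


Insert 32: root
Insert 76: R from 32
Insert 89: R from 32 -> R from 76
Insert 87: R from 32 -> R from 76 -> L from 89
Insert 78: R from 32 -> R from 76 -> L from 89 -> L from 87
Insert 68: R from 32 -> L from 76
Insert 95: R from 32 -> R from 76 -> R from 89
Insert 61: R from 32 -> L from 76 -> L from 68

In-order: [32, 61, 68, 76, 78, 87, 89, 95]


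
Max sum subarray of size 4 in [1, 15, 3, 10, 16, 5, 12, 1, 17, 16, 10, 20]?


[0:4]: 29
[1:5]: 44
[2:6]: 34
[3:7]: 43
[4:8]: 34
[5:9]: 35
[6:10]: 46
[7:11]: 44
[8:12]: 63

Max: 63 at [8:12]


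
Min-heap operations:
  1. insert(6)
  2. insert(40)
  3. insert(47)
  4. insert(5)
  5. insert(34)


insert(6) -> [6]
insert(40) -> [6, 40]
insert(47) -> [6, 40, 47]
insert(5) -> [5, 6, 47, 40]
insert(34) -> [5, 6, 47, 40, 34]

Final heap: [5, 6, 47, 40, 34]


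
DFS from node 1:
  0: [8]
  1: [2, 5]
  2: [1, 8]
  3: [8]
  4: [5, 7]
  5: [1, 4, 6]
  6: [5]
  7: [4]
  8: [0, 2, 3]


Visit 1, push [5, 2]
Visit 2, push [8]
Visit 8, push [3, 0]
Visit 0, push []
Visit 3, push []
Visit 5, push [6, 4]
Visit 4, push [7]
Visit 7, push []
Visit 6, push []

DFS order: [1, 2, 8, 0, 3, 5, 4, 7, 6]


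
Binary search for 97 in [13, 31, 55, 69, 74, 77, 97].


Step 1: lo=0, hi=6, mid=3, val=69
Step 2: lo=4, hi=6, mid=5, val=77
Step 3: lo=6, hi=6, mid=6, val=97

Found at index 6


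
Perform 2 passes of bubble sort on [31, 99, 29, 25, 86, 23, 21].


Initial: [31, 99, 29, 25, 86, 23, 21]
Pass 1: [31, 29, 25, 86, 23, 21, 99] (5 swaps)
Pass 2: [29, 25, 31, 23, 21, 86, 99] (4 swaps)

After 2 passes: [29, 25, 31, 23, 21, 86, 99]


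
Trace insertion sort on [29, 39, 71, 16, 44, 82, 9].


Initial: [29, 39, 71, 16, 44, 82, 9]
Insert 39: [29, 39, 71, 16, 44, 82, 9]
Insert 71: [29, 39, 71, 16, 44, 82, 9]
Insert 16: [16, 29, 39, 71, 44, 82, 9]
Insert 44: [16, 29, 39, 44, 71, 82, 9]
Insert 82: [16, 29, 39, 44, 71, 82, 9]
Insert 9: [9, 16, 29, 39, 44, 71, 82]

Sorted: [9, 16, 29, 39, 44, 71, 82]


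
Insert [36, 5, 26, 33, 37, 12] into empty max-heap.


Insert 36: [36]
Insert 5: [36, 5]
Insert 26: [36, 5, 26]
Insert 33: [36, 33, 26, 5]
Insert 37: [37, 36, 26, 5, 33]
Insert 12: [37, 36, 26, 5, 33, 12]

Final heap: [37, 36, 26, 5, 33, 12]


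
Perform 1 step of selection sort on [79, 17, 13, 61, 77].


Initial: [79, 17, 13, 61, 77]
Step 1: min=13 at 2
  Swap: [13, 17, 79, 61, 77]

After 1 step: [13, 17, 79, 61, 77]


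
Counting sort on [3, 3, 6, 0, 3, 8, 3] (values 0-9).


Input: [3, 3, 6, 0, 3, 8, 3]
Counts: [1, 0, 0, 4, 0, 0, 1, 0, 1, 0]

Sorted: [0, 3, 3, 3, 3, 6, 8]


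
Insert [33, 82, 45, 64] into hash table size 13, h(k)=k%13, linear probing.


Insert 33: h=7 -> slot 7
Insert 82: h=4 -> slot 4
Insert 45: h=6 -> slot 6
Insert 64: h=12 -> slot 12

Table: [None, None, None, None, 82, None, 45, 33, None, None, None, None, 64]


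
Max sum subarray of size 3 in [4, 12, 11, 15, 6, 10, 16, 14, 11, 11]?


[0:3]: 27
[1:4]: 38
[2:5]: 32
[3:6]: 31
[4:7]: 32
[5:8]: 40
[6:9]: 41
[7:10]: 36

Max: 41 at [6:9]


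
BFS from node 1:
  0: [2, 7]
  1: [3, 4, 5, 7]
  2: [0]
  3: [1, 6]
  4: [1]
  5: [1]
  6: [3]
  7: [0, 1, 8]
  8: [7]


Visit 1, enqueue [3, 4, 5, 7]
Visit 3, enqueue [6]
Visit 4, enqueue []
Visit 5, enqueue []
Visit 7, enqueue [0, 8]
Visit 6, enqueue []
Visit 0, enqueue [2]
Visit 8, enqueue []
Visit 2, enqueue []

BFS order: [1, 3, 4, 5, 7, 6, 0, 8, 2]


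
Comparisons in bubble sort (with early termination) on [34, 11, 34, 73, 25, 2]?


Algorithm: bubble sort (with early termination)
Input: [34, 11, 34, 73, 25, 2]
Sorted: [2, 11, 25, 34, 34, 73]

15


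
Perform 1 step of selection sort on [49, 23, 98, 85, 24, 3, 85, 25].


Initial: [49, 23, 98, 85, 24, 3, 85, 25]
Step 1: min=3 at 5
  Swap: [3, 23, 98, 85, 24, 49, 85, 25]

After 1 step: [3, 23, 98, 85, 24, 49, 85, 25]


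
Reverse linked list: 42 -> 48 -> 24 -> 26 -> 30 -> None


Step 1: curr=42, set curr.next=prev(None) | reversed so far: 42
Step 2: curr=48, set curr.next=prev(42) | reversed so far: 48 -> 42
Step 3: curr=24, set curr.next=prev(48) | reversed so far: 24 -> 48 -> 42
Step 4: curr=26, set curr.next=prev(24) | reversed so far: 26 -> 24 -> 48 -> 42
Step 5: curr=30, set curr.next=prev(26) | reversed so far: 30 -> 26 -> 24 -> 48 -> 42

30 -> 26 -> 24 -> 48 -> 42 -> None


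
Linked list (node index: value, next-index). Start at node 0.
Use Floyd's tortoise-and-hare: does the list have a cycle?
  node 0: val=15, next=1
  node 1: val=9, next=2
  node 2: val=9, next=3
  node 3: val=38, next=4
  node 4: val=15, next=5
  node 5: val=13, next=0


Floyd's tortoise (slow, +1) and hare (fast, +2):
  init: slow=0, fast=0
  step 1: slow=1, fast=2
  step 2: slow=2, fast=4
  step 3: slow=3, fast=0
  step 4: slow=4, fast=2
  step 5: slow=5, fast=4
  step 6: slow=0, fast=0
  slow == fast at node 0: cycle detected

Cycle: yes


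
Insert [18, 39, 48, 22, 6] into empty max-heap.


Insert 18: [18]
Insert 39: [39, 18]
Insert 48: [48, 18, 39]
Insert 22: [48, 22, 39, 18]
Insert 6: [48, 22, 39, 18, 6]

Final heap: [48, 22, 39, 18, 6]


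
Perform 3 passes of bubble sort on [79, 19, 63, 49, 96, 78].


Initial: [79, 19, 63, 49, 96, 78]
Pass 1: [19, 63, 49, 79, 78, 96] (4 swaps)
Pass 2: [19, 49, 63, 78, 79, 96] (2 swaps)
Pass 3: [19, 49, 63, 78, 79, 96] (0 swaps)

After 3 passes: [19, 49, 63, 78, 79, 96]


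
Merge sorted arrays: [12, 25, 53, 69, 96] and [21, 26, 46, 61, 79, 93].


Take 12 from A
Take 21 from B
Take 25 from A
Take 26 from B
Take 46 from B
Take 53 from A
Take 61 from B
Take 69 from A
Take 79 from B
Take 93 from B

Merged: [12, 21, 25, 26, 46, 53, 61, 69, 79, 93, 96]


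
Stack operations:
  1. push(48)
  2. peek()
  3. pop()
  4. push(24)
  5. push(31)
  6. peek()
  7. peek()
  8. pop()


push(48) -> [48]
peek()->48
pop()->48, []
push(24) -> [24]
push(31) -> [24, 31]
peek()->31
peek()->31
pop()->31, [24]

Final stack: [24]


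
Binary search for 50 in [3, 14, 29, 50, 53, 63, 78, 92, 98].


Step 1: lo=0, hi=8, mid=4, val=53
Step 2: lo=0, hi=3, mid=1, val=14
Step 3: lo=2, hi=3, mid=2, val=29
Step 4: lo=3, hi=3, mid=3, val=50

Found at index 3


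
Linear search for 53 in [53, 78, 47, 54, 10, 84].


i=0: 53==53 found!

Found at 0, 1 comps


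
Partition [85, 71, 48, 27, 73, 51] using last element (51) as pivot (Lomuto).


Pivot: 51
  48 <= 51: swap -> [48, 71, 85, 27, 73, 51]
  27 <= 51: swap -> [48, 27, 85, 71, 73, 51]
Place pivot at 2: [48, 27, 51, 71, 73, 85]

Partitioned: [48, 27, 51, 71, 73, 85]


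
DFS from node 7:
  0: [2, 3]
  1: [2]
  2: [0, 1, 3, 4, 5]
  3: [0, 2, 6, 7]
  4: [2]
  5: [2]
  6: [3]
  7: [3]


Visit 7, push [3]
Visit 3, push [6, 2, 0]
Visit 0, push [2]
Visit 2, push [5, 4, 1]
Visit 1, push []
Visit 4, push []
Visit 5, push []
Visit 6, push []

DFS order: [7, 3, 0, 2, 1, 4, 5, 6]


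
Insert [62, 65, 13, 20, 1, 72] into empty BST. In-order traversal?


Insert 62: root
Insert 65: R from 62
Insert 13: L from 62
Insert 20: L from 62 -> R from 13
Insert 1: L from 62 -> L from 13
Insert 72: R from 62 -> R from 65

In-order: [1, 13, 20, 62, 65, 72]


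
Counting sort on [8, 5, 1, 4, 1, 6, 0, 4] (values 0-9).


Input: [8, 5, 1, 4, 1, 6, 0, 4]
Counts: [1, 2, 0, 0, 2, 1, 1, 0, 1, 0]

Sorted: [0, 1, 1, 4, 4, 5, 6, 8]


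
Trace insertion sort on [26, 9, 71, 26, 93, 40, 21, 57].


Initial: [26, 9, 71, 26, 93, 40, 21, 57]
Insert 9: [9, 26, 71, 26, 93, 40, 21, 57]
Insert 71: [9, 26, 71, 26, 93, 40, 21, 57]
Insert 26: [9, 26, 26, 71, 93, 40, 21, 57]
Insert 93: [9, 26, 26, 71, 93, 40, 21, 57]
Insert 40: [9, 26, 26, 40, 71, 93, 21, 57]
Insert 21: [9, 21, 26, 26, 40, 71, 93, 57]
Insert 57: [9, 21, 26, 26, 40, 57, 71, 93]

Sorted: [9, 21, 26, 26, 40, 57, 71, 93]


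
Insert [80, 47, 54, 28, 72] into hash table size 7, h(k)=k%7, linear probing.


Insert 80: h=3 -> slot 3
Insert 47: h=5 -> slot 5
Insert 54: h=5, 1 probes -> slot 6
Insert 28: h=0 -> slot 0
Insert 72: h=2 -> slot 2

Table: [28, None, 72, 80, None, 47, 54]


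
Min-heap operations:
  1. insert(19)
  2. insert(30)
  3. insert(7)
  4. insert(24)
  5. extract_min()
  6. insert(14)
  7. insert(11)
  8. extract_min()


insert(19) -> [19]
insert(30) -> [19, 30]
insert(7) -> [7, 30, 19]
insert(24) -> [7, 24, 19, 30]
extract_min()->7, [19, 24, 30]
insert(14) -> [14, 19, 30, 24]
insert(11) -> [11, 14, 30, 24, 19]
extract_min()->11, [14, 19, 30, 24]

Final heap: [14, 19, 30, 24]


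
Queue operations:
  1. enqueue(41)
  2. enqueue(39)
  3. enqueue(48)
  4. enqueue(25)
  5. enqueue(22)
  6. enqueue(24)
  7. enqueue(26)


enqueue(41) -> [41]
enqueue(39) -> [41, 39]
enqueue(48) -> [41, 39, 48]
enqueue(25) -> [41, 39, 48, 25]
enqueue(22) -> [41, 39, 48, 25, 22]
enqueue(24) -> [41, 39, 48, 25, 22, 24]
enqueue(26) -> [41, 39, 48, 25, 22, 24, 26]

Final queue: [41, 39, 48, 25, 22, 24, 26]


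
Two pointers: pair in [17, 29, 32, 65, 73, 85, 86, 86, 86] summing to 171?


lo=0(17)+hi=8(86)=103
lo=1(29)+hi=8(86)=115
lo=2(32)+hi=8(86)=118
lo=3(65)+hi=8(86)=151
lo=4(73)+hi=8(86)=159
lo=5(85)+hi=8(86)=171

Yes: 85+86=171


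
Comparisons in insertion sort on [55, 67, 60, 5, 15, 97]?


Algorithm: insertion sort
Input: [55, 67, 60, 5, 15, 97]
Sorted: [5, 15, 55, 60, 67, 97]

11


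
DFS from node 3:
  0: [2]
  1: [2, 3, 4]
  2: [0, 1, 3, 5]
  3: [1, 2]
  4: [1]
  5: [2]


Visit 3, push [2, 1]
Visit 1, push [4, 2]
Visit 2, push [5, 0]
Visit 0, push []
Visit 5, push []
Visit 4, push []

DFS order: [3, 1, 2, 0, 5, 4]


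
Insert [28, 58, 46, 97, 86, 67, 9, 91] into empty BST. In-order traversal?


Insert 28: root
Insert 58: R from 28
Insert 46: R from 28 -> L from 58
Insert 97: R from 28 -> R from 58
Insert 86: R from 28 -> R from 58 -> L from 97
Insert 67: R from 28 -> R from 58 -> L from 97 -> L from 86
Insert 9: L from 28
Insert 91: R from 28 -> R from 58 -> L from 97 -> R from 86

In-order: [9, 28, 46, 58, 67, 86, 91, 97]


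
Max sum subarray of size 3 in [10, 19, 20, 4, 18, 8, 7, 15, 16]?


[0:3]: 49
[1:4]: 43
[2:5]: 42
[3:6]: 30
[4:7]: 33
[5:8]: 30
[6:9]: 38

Max: 49 at [0:3]


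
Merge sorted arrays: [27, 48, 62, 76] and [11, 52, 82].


Take 11 from B
Take 27 from A
Take 48 from A
Take 52 from B
Take 62 from A
Take 76 from A

Merged: [11, 27, 48, 52, 62, 76, 82]


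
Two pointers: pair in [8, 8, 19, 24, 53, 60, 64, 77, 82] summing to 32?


lo=0(8)+hi=8(82)=90
lo=0(8)+hi=7(77)=85
lo=0(8)+hi=6(64)=72
lo=0(8)+hi=5(60)=68
lo=0(8)+hi=4(53)=61
lo=0(8)+hi=3(24)=32

Yes: 8+24=32


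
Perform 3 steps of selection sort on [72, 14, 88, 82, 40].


Initial: [72, 14, 88, 82, 40]
Step 1: min=14 at 1
  Swap: [14, 72, 88, 82, 40]
Step 2: min=40 at 4
  Swap: [14, 40, 88, 82, 72]
Step 3: min=72 at 4
  Swap: [14, 40, 72, 82, 88]

After 3 steps: [14, 40, 72, 82, 88]


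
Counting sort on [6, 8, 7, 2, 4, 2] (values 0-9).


Input: [6, 8, 7, 2, 4, 2]
Counts: [0, 0, 2, 0, 1, 0, 1, 1, 1, 0]

Sorted: [2, 2, 4, 6, 7, 8]


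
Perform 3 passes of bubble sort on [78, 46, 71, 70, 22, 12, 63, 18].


Initial: [78, 46, 71, 70, 22, 12, 63, 18]
Pass 1: [46, 71, 70, 22, 12, 63, 18, 78] (7 swaps)
Pass 2: [46, 70, 22, 12, 63, 18, 71, 78] (5 swaps)
Pass 3: [46, 22, 12, 63, 18, 70, 71, 78] (4 swaps)

After 3 passes: [46, 22, 12, 63, 18, 70, 71, 78]


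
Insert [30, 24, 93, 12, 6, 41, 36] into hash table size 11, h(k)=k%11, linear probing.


Insert 30: h=8 -> slot 8
Insert 24: h=2 -> slot 2
Insert 93: h=5 -> slot 5
Insert 12: h=1 -> slot 1
Insert 6: h=6 -> slot 6
Insert 41: h=8, 1 probes -> slot 9
Insert 36: h=3 -> slot 3

Table: [None, 12, 24, 36, None, 93, 6, None, 30, 41, None]


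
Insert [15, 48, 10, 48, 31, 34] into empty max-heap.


Insert 15: [15]
Insert 48: [48, 15]
Insert 10: [48, 15, 10]
Insert 48: [48, 48, 10, 15]
Insert 31: [48, 48, 10, 15, 31]
Insert 34: [48, 48, 34, 15, 31, 10]

Final heap: [48, 48, 34, 15, 31, 10]


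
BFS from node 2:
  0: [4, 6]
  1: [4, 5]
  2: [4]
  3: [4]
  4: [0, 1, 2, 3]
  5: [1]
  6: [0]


Visit 2, enqueue [4]
Visit 4, enqueue [0, 1, 3]
Visit 0, enqueue [6]
Visit 1, enqueue [5]
Visit 3, enqueue []
Visit 6, enqueue []
Visit 5, enqueue []

BFS order: [2, 4, 0, 1, 3, 6, 5]


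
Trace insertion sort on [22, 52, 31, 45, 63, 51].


Initial: [22, 52, 31, 45, 63, 51]
Insert 52: [22, 52, 31, 45, 63, 51]
Insert 31: [22, 31, 52, 45, 63, 51]
Insert 45: [22, 31, 45, 52, 63, 51]
Insert 63: [22, 31, 45, 52, 63, 51]
Insert 51: [22, 31, 45, 51, 52, 63]

Sorted: [22, 31, 45, 51, 52, 63]


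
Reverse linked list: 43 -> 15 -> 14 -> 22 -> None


Step 1: curr=43, set curr.next=prev(None) | reversed so far: 43
Step 2: curr=15, set curr.next=prev(43) | reversed so far: 15 -> 43
Step 3: curr=14, set curr.next=prev(15) | reversed so far: 14 -> 15 -> 43
Step 4: curr=22, set curr.next=prev(14) | reversed so far: 22 -> 14 -> 15 -> 43

22 -> 14 -> 15 -> 43 -> None


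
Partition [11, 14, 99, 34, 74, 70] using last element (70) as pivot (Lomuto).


Pivot: 70
  11 <= 70: advance i (no swap)
  14 <= 70: advance i (no swap)
  34 <= 70: swap -> [11, 14, 34, 99, 74, 70]
Place pivot at 3: [11, 14, 34, 70, 74, 99]

Partitioned: [11, 14, 34, 70, 74, 99]


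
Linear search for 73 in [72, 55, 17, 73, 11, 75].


i=0: 72!=73
i=1: 55!=73
i=2: 17!=73
i=3: 73==73 found!

Found at 3, 4 comps


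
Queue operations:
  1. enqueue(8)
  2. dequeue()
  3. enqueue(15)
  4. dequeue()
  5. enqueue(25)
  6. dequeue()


enqueue(8) -> [8]
dequeue()->8, []
enqueue(15) -> [15]
dequeue()->15, []
enqueue(25) -> [25]
dequeue()->25, []

Final queue: []


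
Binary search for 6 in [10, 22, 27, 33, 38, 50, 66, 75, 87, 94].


Step 1: lo=0, hi=9, mid=4, val=38
Step 2: lo=0, hi=3, mid=1, val=22
Step 3: lo=0, hi=0, mid=0, val=10

Not found


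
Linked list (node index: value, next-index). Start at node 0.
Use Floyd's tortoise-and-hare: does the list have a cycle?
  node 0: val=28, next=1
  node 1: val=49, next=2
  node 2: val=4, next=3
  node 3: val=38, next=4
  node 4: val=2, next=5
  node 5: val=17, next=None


Floyd's tortoise (slow, +1) and hare (fast, +2):
  init: slow=0, fast=0
  step 1: slow=1, fast=2
  step 2: slow=2, fast=4
  step 3: fast 4->5->None, no cycle

Cycle: no


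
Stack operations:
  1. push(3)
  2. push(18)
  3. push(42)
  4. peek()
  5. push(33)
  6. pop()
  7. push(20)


push(3) -> [3]
push(18) -> [3, 18]
push(42) -> [3, 18, 42]
peek()->42
push(33) -> [3, 18, 42, 33]
pop()->33, [3, 18, 42]
push(20) -> [3, 18, 42, 20]

Final stack: [3, 18, 42, 20]


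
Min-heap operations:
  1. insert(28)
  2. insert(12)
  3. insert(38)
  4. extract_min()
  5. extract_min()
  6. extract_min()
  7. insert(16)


insert(28) -> [28]
insert(12) -> [12, 28]
insert(38) -> [12, 28, 38]
extract_min()->12, [28, 38]
extract_min()->28, [38]
extract_min()->38, []
insert(16) -> [16]

Final heap: [16]


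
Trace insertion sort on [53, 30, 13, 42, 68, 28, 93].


Initial: [53, 30, 13, 42, 68, 28, 93]
Insert 30: [30, 53, 13, 42, 68, 28, 93]
Insert 13: [13, 30, 53, 42, 68, 28, 93]
Insert 42: [13, 30, 42, 53, 68, 28, 93]
Insert 68: [13, 30, 42, 53, 68, 28, 93]
Insert 28: [13, 28, 30, 42, 53, 68, 93]
Insert 93: [13, 28, 30, 42, 53, 68, 93]

Sorted: [13, 28, 30, 42, 53, 68, 93]


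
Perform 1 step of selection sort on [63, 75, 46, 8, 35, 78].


Initial: [63, 75, 46, 8, 35, 78]
Step 1: min=8 at 3
  Swap: [8, 75, 46, 63, 35, 78]

After 1 step: [8, 75, 46, 63, 35, 78]


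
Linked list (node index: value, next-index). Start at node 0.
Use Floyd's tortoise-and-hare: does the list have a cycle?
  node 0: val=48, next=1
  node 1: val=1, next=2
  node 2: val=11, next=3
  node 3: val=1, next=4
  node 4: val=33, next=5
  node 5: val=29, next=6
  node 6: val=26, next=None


Floyd's tortoise (slow, +1) and hare (fast, +2):
  init: slow=0, fast=0
  step 1: slow=1, fast=2
  step 2: slow=2, fast=4
  step 3: slow=3, fast=6
  step 4: fast -> None, no cycle

Cycle: no
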